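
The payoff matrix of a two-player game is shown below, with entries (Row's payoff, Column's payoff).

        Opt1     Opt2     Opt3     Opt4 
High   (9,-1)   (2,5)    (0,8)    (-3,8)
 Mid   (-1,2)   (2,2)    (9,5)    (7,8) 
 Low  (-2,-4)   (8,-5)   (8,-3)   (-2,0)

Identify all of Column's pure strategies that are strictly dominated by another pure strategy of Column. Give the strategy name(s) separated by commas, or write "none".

Opt1, Opt2

Opt1: dominated, since Opt3 does at least as well everywhere (High: 8>-1, Mid: 5>2, Low: -3>-4).
Opt2: dominated, since Opt3 does at least as well everywhere (High: 8>5, Mid: 5>2, Low: -3>-5).
Nothing dominates Opt3: Opt1 at High (8>-1); Opt2 at High (8>5); Opt4 at High (8=8).
Opt4: no other strategy beats it everywhere (Opt1 at High (8>-1); Opt2 at High (8>5); Opt3 at High (8=8)).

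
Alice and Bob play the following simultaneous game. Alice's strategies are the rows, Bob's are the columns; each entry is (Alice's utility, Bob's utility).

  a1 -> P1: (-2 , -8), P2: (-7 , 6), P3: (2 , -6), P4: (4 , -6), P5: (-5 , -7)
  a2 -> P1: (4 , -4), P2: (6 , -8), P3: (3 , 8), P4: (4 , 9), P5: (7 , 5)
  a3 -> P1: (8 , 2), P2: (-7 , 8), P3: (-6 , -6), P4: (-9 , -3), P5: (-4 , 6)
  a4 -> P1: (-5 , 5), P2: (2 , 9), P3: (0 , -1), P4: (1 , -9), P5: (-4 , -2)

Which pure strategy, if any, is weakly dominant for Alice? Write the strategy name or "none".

none

a1 fails to dominate a2 at P1 (-2<4).
a2 fails to dominate a3 at P1 (4<8).
a3 fails to dominate a1 at P3 (-6<2).
a4 fails to dominate a1 at P1 (-5<-2).
No single strategy dominates all the others.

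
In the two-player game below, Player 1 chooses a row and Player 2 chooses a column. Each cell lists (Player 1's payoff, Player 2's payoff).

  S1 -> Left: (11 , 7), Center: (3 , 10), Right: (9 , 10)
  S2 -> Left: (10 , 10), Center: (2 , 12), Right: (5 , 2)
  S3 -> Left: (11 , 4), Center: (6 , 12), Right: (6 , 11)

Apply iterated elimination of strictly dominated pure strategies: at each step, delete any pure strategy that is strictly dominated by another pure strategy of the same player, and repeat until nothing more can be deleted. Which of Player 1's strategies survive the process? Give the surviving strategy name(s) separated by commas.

Player 1's strategy S2 is strictly dominated by S1 (Left: 11>10, Center: 3>2, Right: 9>5) and is removed.
Player 2's strategy Left is strictly dominated by Center (S1: 10>7, S3: 12>4) and is removed.
Among the remaining strategies, none is strictly dominated by another pure strategy of the same player, so the elimination stops.
Surviving strategies — Player 1: {S1, S3}; Player 2: {Center, Right}.

S1, S3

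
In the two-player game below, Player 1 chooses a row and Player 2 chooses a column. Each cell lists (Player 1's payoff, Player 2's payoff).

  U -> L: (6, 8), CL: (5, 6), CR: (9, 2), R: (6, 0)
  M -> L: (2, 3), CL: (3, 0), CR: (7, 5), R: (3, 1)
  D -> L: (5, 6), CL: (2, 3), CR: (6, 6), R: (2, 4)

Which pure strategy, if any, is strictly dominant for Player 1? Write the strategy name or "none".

U vs M: L: 6>2, CL: 5>3, CR: 9>7, R: 6>3.
U vs D: L: 6>5, CL: 5>2, CR: 9>6, R: 6>2.
U strictly beats every other strategy against every opponent action, so it is strictly dominant.

U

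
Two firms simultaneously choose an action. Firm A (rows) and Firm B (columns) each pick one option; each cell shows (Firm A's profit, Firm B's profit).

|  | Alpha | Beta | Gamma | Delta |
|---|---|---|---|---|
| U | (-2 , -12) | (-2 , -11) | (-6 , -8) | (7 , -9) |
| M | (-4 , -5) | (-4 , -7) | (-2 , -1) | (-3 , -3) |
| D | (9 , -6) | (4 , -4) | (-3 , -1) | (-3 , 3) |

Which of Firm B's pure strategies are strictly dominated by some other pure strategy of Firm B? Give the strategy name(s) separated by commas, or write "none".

Alpha, Beta

Alpha: dominated, since Gamma does at least as well everywhere (U: -8>-12, M: -1>-5, D: -1>-6).
Beta is strictly dominated by Gamma (U: -8>-11, M: -1>-7, D: -1>-4).
Gamma is not dominated — it holds its own against Alpha at U (-8>-12); Beta at U (-8>-11); Delta at U (-8>-9).
Nothing dominates Delta: Alpha at U (-9>-12); Beta at U (-9>-11); Gamma at D (3>-1).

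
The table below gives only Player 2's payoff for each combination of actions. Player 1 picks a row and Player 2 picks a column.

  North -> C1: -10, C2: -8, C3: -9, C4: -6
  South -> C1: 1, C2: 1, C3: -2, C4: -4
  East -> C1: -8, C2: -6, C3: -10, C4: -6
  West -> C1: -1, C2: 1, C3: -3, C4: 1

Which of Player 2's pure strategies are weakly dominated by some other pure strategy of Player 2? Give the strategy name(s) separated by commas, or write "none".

C1: dominated, since C2 does at least as well everywhere (North: -8>-10, South: 1=1, East: -6>-8, West: 1>-1).
C2: no other strategy beats it everywhere (C1 at North (-8>-10); C3 at North (-8>-9); C4 at South (1>-4)).
C2 weakly dominates C3 — North: -8>-9, South: 1>-2, East: -6>-10, West: 1>-3.
C4: no other strategy beats it everywhere (C1 at North (-6>-10); C2 at North (-6>-8); C3 at North (-6>-9)).

C1, C3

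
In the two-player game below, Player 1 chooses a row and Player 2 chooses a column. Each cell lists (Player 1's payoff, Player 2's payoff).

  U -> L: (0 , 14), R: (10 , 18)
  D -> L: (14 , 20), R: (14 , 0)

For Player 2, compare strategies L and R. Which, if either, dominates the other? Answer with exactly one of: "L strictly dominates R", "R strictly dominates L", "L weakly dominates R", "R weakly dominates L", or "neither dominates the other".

L's payoffs vs R's, by Player 1's action — U: 14<18, D: 20>0.
L does better at D but worse at U; neither strategy dominates the other.

neither dominates the other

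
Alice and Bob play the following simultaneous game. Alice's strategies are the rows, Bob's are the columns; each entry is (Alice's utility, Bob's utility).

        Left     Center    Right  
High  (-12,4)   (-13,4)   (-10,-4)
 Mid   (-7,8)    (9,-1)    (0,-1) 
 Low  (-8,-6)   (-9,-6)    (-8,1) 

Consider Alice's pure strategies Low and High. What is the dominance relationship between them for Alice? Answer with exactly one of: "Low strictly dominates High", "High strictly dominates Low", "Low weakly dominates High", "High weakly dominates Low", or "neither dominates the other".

Compare Low to High across every action of Bob: Left: -8>-12, Center: -9>-13, Right: -8>-10.
Low gives a strictly higher payoff against every action of Bob, so Low strictly dominates High.

Low strictly dominates High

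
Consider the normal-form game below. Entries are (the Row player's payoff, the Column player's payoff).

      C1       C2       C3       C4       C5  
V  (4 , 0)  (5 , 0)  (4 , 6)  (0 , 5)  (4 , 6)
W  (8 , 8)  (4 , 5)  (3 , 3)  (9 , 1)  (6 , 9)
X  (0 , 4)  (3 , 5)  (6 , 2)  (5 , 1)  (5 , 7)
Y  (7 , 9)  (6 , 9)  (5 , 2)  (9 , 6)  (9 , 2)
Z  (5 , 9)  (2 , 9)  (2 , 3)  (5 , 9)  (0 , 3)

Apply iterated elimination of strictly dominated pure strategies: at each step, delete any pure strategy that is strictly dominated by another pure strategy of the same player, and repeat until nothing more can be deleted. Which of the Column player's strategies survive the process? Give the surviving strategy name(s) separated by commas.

C1, C2, C5

For the Row player, Y strictly dominates V on the remaining columns (C1: 7>4, C2: 6>5, C3: 5>4, C4: 9>0, C5: 9>4); eliminate V.
The Row player's strategy Z is strictly dominated by W (C1: 8>5, C2: 4>2, C3: 3>2, C4: 9>5, C5: 6>0) and is removed.
For the Column player, C1 strictly dominates C3 on the remaining rows (W: 8>3, X: 4>2, Y: 9>2); eliminate C3.
Row X is eliminated: W beats it against every remaining column (C1: 8>0, C2: 4>3, C4: 9>5, C5: 6>5).
Column C4 is eliminated: C1 beats it against every remaining row (W: 8>1, Y: 9>6).
Among the remaining strategies, none is strictly dominated by another pure strategy of the same player, so the elimination stops.
Surviving strategies — the Row player: {W, Y}; the Column player: {C1, C2, C5}.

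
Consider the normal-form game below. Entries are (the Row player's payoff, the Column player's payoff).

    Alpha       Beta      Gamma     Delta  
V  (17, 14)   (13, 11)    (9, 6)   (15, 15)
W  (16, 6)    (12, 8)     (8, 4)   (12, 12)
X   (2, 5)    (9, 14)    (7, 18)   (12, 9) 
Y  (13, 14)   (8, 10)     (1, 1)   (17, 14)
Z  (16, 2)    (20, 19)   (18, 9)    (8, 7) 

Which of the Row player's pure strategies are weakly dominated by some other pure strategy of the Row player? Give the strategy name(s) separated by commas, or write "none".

W, X

Nothing dominates V: W at Alpha (17>16); X at Alpha (17>2); Y at Alpha (17>13); Z at Alpha (17>16).
W: dominated, since V does at least as well everywhere (Alpha: 17>16, Beta: 13>12, Gamma: 9>8, Delta: 15>12).
V weakly dominates X — Alpha: 17>2, Beta: 13>9, Gamma: 9>7, Delta: 15>12.
Nothing dominates Y: V at Delta (17>15); W at Delta (17>12); X at Alpha (13>2); Z at Delta (17>8).
Z is not dominated — it holds its own against V at Beta (20>13); W at Beta (20>12); X at Alpha (16>2); Y at Alpha (16>13).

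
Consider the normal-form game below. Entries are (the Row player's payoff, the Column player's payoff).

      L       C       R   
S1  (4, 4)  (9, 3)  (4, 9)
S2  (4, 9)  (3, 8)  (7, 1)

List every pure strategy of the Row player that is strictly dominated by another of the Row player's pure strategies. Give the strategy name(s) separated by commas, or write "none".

none

Nothing dominates S1: S2 at L (4=4).
Nothing dominates S2: S1 at L (4=4).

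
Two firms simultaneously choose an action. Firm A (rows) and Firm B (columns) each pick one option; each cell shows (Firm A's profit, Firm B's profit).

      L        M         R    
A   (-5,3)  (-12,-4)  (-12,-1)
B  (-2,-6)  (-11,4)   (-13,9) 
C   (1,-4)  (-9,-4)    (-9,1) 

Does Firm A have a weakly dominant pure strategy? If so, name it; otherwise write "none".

C

C vs A: L: 1>-5, M: -9>-12, R: -9>-12.
C vs B: L: 1>-2, M: -9>-11, R: -9>-13.
C is at least as good as every other strategy against every opponent action, so it is weakly dominant.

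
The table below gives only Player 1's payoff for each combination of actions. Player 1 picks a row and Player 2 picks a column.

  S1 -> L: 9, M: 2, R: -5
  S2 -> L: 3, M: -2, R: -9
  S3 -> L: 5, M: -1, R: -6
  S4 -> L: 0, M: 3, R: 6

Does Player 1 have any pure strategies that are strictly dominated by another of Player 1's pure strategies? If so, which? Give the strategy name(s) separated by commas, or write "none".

S2, S3

S1 is not dominated — it holds its own against S2 at L (9>3); S3 at L (9>5); S4 at L (9>0).
S2 is strictly dominated by S1 (L: 9>3, M: 2>-2, R: -5>-9).
S3: dominated, since S1 does at least as well everywhere (L: 9>5, M: 2>-1, R: -5>-6).
S4 is not dominated — it holds its own against S1 at M (3>2); S2 at M (3>-2); S3 at M (3>-1).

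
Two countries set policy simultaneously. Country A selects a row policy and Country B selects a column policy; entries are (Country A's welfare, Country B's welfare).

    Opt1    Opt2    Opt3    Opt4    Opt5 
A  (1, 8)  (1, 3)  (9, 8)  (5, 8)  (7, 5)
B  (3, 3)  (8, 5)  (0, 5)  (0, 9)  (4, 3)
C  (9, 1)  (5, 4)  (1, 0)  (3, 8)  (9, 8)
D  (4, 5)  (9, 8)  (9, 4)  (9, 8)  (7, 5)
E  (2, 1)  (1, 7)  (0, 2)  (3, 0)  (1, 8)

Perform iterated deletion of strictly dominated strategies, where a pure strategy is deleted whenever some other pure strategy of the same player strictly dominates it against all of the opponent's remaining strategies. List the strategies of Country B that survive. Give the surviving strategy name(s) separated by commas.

Country A's strategy B is strictly dominated by D (Opt1: 4>3, Opt2: 9>8, Opt3: 9>0, Opt4: 9>0, Opt5: 7>4) and is removed.
Row E is eliminated: D beats it against every remaining column (Opt1: 4>2, Opt2: 9>1, Opt3: 9>0, Opt4: 9>3, Opt5: 7>1).
Among the remaining strategies, none is strictly dominated by another pure strategy of the same player, so the elimination stops.
Surviving strategies — Country A: {A, C, D}; Country B: {Opt1, Opt2, Opt3, Opt4, Opt5}.

Opt1, Opt2, Opt3, Opt4, Opt5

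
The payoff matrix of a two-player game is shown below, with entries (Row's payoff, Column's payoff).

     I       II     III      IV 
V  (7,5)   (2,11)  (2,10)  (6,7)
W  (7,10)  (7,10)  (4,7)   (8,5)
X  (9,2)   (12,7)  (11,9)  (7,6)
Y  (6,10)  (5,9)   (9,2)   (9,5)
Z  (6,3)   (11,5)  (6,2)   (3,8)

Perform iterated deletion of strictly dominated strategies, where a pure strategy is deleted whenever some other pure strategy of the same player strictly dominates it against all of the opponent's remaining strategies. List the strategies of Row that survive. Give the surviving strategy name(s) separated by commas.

X

Row's strategy V is strictly dominated by X (I: 9>7, II: 12>2, III: 11>2, IV: 7>6) and is removed.
Row Z is eliminated: X beats it against every remaining column (I: 9>6, II: 12>11, III: 11>6, IV: 7>3).
For Column, II strictly dominates IV on the remaining rows (W: 10>5, X: 7>6, Y: 9>5); eliminate IV.
For Row, X strictly dominates W on the remaining columns (I: 9>7, II: 12>7, III: 11>4); eliminate W.
For Row, X strictly dominates Y on the remaining columns (I: 9>6, II: 12>5, III: 11>9); eliminate Y.
Column I is eliminated: II beats it against every remaining row (X: 7>2).
Column II is eliminated: III beats it against every remaining row (X: 9>7).
Among the remaining strategies, none is strictly dominated by another pure strategy of the same player, so the elimination stops.
Surviving strategies — Row: {X}; Column: {III}.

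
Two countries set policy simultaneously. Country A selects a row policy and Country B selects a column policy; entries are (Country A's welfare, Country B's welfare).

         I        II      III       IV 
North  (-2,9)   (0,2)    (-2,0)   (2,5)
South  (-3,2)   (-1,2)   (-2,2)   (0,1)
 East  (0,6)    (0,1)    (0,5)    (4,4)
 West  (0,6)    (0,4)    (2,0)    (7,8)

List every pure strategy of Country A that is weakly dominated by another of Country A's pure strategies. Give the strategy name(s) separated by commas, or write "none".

North: dominated, since East does at least as well everywhere (I: 0>-2, II: 0=0, III: 0>-2, IV: 4>2).
North weakly dominates South — I: -2>-3, II: 0>-1, III: -2=-2, IV: 2>0.
East is weakly dominated by West (I: 0=0, II: 0=0, III: 2>0, IV: 7>4).
West is not dominated — it holds its own against North at I (0>-2); South at I (0>-3); East at III (2>0).

North, South, East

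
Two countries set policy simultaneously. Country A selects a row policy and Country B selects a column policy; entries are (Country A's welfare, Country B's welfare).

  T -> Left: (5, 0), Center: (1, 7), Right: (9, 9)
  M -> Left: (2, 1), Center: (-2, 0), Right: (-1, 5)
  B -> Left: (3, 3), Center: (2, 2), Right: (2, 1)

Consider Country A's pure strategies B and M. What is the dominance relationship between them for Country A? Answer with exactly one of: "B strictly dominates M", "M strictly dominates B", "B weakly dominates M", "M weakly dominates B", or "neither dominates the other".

B's payoffs vs M's, by Country B's action — Left: 3>2, Center: 2>-2, Right: 2>-1.
Every comparison favours B, so B strictly dominates M.

B strictly dominates M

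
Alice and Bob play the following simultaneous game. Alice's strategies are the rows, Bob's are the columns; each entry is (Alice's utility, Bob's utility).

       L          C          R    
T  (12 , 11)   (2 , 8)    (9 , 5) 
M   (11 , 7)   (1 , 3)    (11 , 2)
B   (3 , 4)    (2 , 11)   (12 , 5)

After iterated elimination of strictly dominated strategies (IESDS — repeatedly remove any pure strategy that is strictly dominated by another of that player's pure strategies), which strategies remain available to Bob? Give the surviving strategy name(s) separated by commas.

Column R is eliminated: C beats it against every remaining row (T: 8>5, M: 3>2, B: 11>5).
Alice's strategy M is strictly dominated by T (L: 12>11, C: 2>1) and is removed.
Among the remaining strategies, none is strictly dominated by another pure strategy of the same player, so the elimination stops.
Surviving strategies — Alice: {T, B}; Bob: {L, C}.

L, C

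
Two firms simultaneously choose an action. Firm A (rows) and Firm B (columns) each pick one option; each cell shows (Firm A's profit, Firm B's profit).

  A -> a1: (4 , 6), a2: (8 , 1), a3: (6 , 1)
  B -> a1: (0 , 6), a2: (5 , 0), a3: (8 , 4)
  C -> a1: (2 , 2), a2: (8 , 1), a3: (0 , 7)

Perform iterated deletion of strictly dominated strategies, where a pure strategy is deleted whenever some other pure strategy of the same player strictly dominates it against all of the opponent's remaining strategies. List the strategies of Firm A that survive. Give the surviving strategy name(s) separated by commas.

A

Column a2 is eliminated: a1 beats it against every remaining row (A: 6>1, B: 6>0, C: 2>1).
For Firm A, A strictly dominates C on the remaining columns (a1: 4>2, a3: 6>0); eliminate C.
Firm B's strategy a3 is strictly dominated by a1 (A: 6>1, B: 6>4) and is removed.
Firm A's strategy B is strictly dominated by A (a1: 4>0) and is removed.
Among the remaining strategies, none is strictly dominated by another pure strategy of the same player, so the elimination stops.
Surviving strategies — Firm A: {A}; Firm B: {a1}.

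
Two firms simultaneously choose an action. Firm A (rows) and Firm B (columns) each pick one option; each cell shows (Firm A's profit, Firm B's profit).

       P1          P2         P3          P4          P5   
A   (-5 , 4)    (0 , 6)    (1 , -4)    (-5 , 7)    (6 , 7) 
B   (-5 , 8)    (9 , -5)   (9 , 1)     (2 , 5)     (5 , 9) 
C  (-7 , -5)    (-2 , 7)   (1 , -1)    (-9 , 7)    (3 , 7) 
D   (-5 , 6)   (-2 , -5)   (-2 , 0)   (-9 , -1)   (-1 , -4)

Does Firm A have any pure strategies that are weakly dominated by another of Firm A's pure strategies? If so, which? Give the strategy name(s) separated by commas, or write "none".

Nothing dominates A: B at P5 (6>5); C at P1 (-5>-7); D at P2 (0>-2).
Nothing dominates B: A at P2 (9>0); C at P1 (-5>-7); D at P2 (9>-2).
C: dominated, since A does at least as well everywhere (P1: -5>-7, P2: 0>-2, P3: 1=1, P4: -5>-9, P5: 6>3).
A weakly dominates D — P1: -5=-5, P2: 0>-2, P3: 1>-2, P4: -5>-9, P5: 6>-1.

C, D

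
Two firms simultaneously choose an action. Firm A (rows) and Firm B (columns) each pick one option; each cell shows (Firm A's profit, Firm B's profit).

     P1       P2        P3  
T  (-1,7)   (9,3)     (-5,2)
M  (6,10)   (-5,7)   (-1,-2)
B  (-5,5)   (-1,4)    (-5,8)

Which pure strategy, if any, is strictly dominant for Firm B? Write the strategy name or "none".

none

P1 fails to dominate P3 at B (5<8).
P2 fails to dominate P1 at T (3<7).
P3 fails to dominate P1 at T (2<7).
No single strategy dominates all the others.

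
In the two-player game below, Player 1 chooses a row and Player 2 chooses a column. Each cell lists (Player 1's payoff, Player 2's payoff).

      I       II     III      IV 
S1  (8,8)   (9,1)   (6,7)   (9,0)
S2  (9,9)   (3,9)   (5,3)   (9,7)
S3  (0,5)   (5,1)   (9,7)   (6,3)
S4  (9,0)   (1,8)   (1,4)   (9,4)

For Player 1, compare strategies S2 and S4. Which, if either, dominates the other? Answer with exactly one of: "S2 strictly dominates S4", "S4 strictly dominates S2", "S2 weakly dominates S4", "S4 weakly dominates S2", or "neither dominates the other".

S2's payoffs vs S4's, by Player 2's action — I: 9=9, II: 3>1, III: 5>1, IV: 9=9.
S2 is at least as good everywhere and strictly better somewhere (tied only at I, IV), so S2 weakly but not strictly dominates S4.

S2 weakly dominates S4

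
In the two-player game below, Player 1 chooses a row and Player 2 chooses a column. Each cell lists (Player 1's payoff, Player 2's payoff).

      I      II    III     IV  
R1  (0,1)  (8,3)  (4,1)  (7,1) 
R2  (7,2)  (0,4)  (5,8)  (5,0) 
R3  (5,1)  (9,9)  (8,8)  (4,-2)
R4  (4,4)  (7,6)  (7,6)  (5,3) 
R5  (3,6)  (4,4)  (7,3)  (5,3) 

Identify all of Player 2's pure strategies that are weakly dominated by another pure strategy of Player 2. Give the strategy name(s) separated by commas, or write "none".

IV

I is not dominated — it holds its own against II at R5 (6>4); III at R5 (6>3); IV at R2 (2>0).
II: no other strategy beats it everywhere (I at R1 (3>1); III at R1 (3>1); IV at R1 (3>1)).
III is not dominated — it holds its own against I at R2 (8>2); II at R2 (8>4); IV at R2 (8>0).
I weakly dominates IV — R1: 1=1, R2: 2>0, R3: 1>-2, R4: 4>3, R5: 6>3.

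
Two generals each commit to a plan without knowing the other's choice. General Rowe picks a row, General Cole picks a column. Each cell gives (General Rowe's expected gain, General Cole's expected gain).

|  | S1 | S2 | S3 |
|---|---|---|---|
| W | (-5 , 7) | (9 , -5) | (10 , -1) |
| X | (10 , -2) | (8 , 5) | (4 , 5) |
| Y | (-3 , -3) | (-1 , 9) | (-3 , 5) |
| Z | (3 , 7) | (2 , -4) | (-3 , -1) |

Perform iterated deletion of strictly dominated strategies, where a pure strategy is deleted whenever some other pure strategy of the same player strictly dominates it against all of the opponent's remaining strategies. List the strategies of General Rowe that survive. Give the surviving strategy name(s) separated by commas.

General Rowe's strategy Y is strictly dominated by X (S1: 10>-3, S2: 8>-1, S3: 4>-3) and is removed.
For General Rowe, X strictly dominates Z on the remaining columns (S1: 10>3, S2: 8>2, S3: 4>-3); eliminate Z.
Among the remaining strategies, none is strictly dominated by another pure strategy of the same player, so the elimination stops.
Surviving strategies — General Rowe: {W, X}; General Cole: {S1, S2, S3}.

W, X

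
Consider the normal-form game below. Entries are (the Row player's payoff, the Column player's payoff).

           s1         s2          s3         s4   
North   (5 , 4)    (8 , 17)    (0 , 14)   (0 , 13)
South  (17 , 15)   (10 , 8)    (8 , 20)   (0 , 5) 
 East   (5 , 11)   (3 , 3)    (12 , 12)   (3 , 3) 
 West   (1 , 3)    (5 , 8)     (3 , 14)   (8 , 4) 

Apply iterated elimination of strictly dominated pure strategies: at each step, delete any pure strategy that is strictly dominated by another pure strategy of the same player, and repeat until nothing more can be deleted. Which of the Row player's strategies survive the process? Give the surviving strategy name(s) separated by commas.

East

Column s1 is eliminated: s3 beats it against every remaining row (North: 14>4, South: 20>15, East: 12>11, West: 14>3).
Column s4 is eliminated: s3 beats it against every remaining row (North: 14>13, South: 20>5, East: 12>3, West: 14>4).
The Row player's strategy North is strictly dominated by South (s2: 10>8, s3: 8>0) and is removed.
The Row player's strategy West is strictly dominated by South (s2: 10>5, s3: 8>3) and is removed.
Column s2 is eliminated: s3 beats it against every remaining row (South: 20>8, East: 12>3).
Row South is eliminated: East beats it against every remaining column (s3: 12>8).
Among the remaining strategies, none is strictly dominated by another pure strategy of the same player, so the elimination stops.
Surviving strategies — the Row player: {East}; the Column player: {s3}.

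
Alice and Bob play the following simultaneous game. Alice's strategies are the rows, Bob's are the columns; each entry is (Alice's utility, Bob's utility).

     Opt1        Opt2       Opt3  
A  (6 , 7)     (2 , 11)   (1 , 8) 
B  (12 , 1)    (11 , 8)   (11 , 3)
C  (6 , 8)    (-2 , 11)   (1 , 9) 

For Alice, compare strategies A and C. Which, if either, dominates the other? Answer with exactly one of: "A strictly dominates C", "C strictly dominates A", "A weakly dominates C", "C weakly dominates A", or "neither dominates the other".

A's payoffs vs C's, by Bob's action — Opt1: 6=6, Opt2: 2>-2, Opt3: 1=1.
A is at least as good everywhere and strictly better somewhere (tied only at Opt1, Opt3), so A weakly but not strictly dominates C.

A weakly dominates C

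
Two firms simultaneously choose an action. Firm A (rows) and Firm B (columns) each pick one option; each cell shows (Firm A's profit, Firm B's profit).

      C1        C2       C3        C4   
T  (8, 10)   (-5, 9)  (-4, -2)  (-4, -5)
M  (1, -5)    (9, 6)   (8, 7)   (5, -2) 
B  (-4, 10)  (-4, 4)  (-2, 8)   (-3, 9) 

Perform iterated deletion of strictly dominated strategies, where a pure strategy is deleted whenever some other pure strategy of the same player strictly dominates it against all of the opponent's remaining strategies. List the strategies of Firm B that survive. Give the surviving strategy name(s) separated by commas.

Firm A's strategy B is strictly dominated by M (C1: 1>-4, C2: 9>-4, C3: 8>-2, C4: 5>-3) and is removed.
For Firm B, C2 strictly dominates C4 on the remaining rows (T: 9>-5, M: 6>-2); eliminate C4.
Among the remaining strategies, none is strictly dominated by another pure strategy of the same player, so the elimination stops.
Surviving strategies — Firm A: {T, M}; Firm B: {C1, C2, C3}.

C1, C2, C3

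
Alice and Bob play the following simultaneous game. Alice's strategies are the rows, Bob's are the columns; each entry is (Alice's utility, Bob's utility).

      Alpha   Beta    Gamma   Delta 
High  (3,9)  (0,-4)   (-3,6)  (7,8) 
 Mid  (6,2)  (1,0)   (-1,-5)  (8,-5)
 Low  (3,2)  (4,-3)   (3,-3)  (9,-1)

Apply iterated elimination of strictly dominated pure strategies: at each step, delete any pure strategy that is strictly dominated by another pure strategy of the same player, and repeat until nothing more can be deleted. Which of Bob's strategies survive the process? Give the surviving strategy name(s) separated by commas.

Row High is eliminated: Mid beats it against every remaining column (Alpha: 6>3, Beta: 1>0, Gamma: -1>-3, Delta: 8>7).
Bob's strategy Beta is strictly dominated by Alpha (Mid: 2>0, Low: 2>-3) and is removed.
Bob's strategy Gamma is strictly dominated by Alpha (Mid: 2>-5, Low: 2>-3) and is removed.
Bob's strategy Delta is strictly dominated by Alpha (Mid: 2>-5, Low: 2>-1) and is removed.
For Alice, Mid strictly dominates Low on the remaining columns (Alpha: 6>3); eliminate Low.
Among the remaining strategies, none is strictly dominated by another pure strategy of the same player, so the elimination stops.
Surviving strategies — Alice: {Mid}; Bob: {Alpha}.

Alpha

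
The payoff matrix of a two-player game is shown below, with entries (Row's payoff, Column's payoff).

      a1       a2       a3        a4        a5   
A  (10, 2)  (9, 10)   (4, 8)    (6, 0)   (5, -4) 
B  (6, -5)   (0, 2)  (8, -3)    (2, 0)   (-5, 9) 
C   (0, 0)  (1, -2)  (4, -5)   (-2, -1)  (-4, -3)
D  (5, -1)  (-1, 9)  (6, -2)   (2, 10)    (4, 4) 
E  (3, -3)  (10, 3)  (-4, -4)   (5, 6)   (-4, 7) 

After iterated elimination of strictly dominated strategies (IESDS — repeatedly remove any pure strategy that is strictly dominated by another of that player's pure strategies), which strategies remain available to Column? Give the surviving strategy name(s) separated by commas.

Column's strategy a3 is strictly dominated by a2 (A: 10>8, B: 2>-3, C: -2>-5, D: 9>-2, E: 3>-4) and is removed.
Row's strategy B is strictly dominated by A (a1: 10>6, a2: 9>0, a4: 6>2, a5: 5>-5) and is removed.
For Row, A strictly dominates C on the remaining columns (a1: 10>0, a2: 9>1, a4: 6>-2, a5: 5>-4); eliminate C.
For Row, A strictly dominates D on the remaining columns (a1: 10>5, a2: 9>-1, a4: 6>2, a5: 5>4); eliminate D.
For Column, a2 strictly dominates a1 on the remaining rows (A: 10>2, E: 3>-3); eliminate a1.
Among the remaining strategies, none is strictly dominated by another pure strategy of the same player, so the elimination stops.
Surviving strategies — Row: {A, E}; Column: {a2, a4, a5}.

a2, a4, a5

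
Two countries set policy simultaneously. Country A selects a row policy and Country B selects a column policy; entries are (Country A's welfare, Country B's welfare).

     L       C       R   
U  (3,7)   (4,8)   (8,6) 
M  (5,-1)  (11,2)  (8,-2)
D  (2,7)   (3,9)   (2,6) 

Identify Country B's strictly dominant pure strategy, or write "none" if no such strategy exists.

C vs L: U: 8>7, M: 2>-1, D: 9>7.
C vs R: U: 8>6, M: 2>-2, D: 9>6.
C strictly beats every other strategy against every opponent action, so it is strictly dominant.

C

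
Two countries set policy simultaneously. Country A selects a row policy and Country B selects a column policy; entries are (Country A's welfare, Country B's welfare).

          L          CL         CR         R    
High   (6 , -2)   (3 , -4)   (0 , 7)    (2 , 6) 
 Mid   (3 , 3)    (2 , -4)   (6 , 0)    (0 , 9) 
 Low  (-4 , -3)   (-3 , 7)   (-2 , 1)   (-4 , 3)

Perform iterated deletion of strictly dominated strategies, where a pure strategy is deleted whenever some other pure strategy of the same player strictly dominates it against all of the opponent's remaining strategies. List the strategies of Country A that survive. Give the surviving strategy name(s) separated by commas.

High, Mid

For Country A, High strictly dominates Low on the remaining columns (L: 6>-4, CL: 3>-3, CR: 0>-2, R: 2>-4); eliminate Low.
Country B's strategy L is strictly dominated by R (High: 6>-2, Mid: 9>3) and is removed.
Column CL is eliminated: CR beats it against every remaining row (High: 7>-4, Mid: 0>-4).
Among the remaining strategies, none is strictly dominated by another pure strategy of the same player, so the elimination stops.
Surviving strategies — Country A: {High, Mid}; Country B: {CR, R}.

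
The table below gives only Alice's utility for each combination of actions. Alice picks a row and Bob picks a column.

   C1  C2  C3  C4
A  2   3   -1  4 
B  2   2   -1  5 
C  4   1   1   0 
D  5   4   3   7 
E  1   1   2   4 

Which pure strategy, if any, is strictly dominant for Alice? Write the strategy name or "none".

D

D vs A: C1: 5>2, C2: 4>3, C3: 3>-1, C4: 7>4.
D vs B: C1: 5>2, C2: 4>2, C3: 3>-1, C4: 7>5.
D vs C: C1: 5>4, C2: 4>1, C3: 3>1, C4: 7>0.
D vs E: C1: 5>1, C2: 4>1, C3: 3>2, C4: 7>4.
D strictly beats every other strategy against every opponent action, so it is strictly dominant.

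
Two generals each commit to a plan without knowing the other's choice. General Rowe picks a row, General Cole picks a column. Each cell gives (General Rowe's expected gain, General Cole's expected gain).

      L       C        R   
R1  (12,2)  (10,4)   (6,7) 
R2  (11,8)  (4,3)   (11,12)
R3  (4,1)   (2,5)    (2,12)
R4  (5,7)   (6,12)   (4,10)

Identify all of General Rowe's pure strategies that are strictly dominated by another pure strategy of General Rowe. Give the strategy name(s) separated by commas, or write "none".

R3, R4

R1: no other strategy beats it everywhere (R2 at L (12>11); R3 at L (12>4); R4 at L (12>5)).
R2 is not dominated — it holds its own against R1 at R (11>6); R3 at L (11>4); R4 at L (11>5).
R3: dominated, since R1 does at least as well everywhere (L: 12>4, C: 10>2, R: 6>2).
R4: dominated, since R1 does at least as well everywhere (L: 12>5, C: 10>6, R: 6>4).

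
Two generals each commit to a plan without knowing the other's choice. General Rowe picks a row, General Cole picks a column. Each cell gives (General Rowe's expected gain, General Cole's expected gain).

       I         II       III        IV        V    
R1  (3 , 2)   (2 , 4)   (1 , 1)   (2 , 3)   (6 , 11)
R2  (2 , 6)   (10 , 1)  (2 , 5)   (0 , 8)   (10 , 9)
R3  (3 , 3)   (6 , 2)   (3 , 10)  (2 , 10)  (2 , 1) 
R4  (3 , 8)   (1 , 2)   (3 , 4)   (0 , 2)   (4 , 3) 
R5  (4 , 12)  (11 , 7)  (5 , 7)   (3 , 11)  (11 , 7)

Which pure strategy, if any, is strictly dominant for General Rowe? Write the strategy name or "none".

R5

R5 vs R1: I: 4>3, II: 11>2, III: 5>1, IV: 3>2, V: 11>6.
R5 vs R2: I: 4>2, II: 11>10, III: 5>2, IV: 3>0, V: 11>10.
R5 vs R3: I: 4>3, II: 11>6, III: 5>3, IV: 3>2, V: 11>2.
R5 vs R4: I: 4>3, II: 11>1, III: 5>3, IV: 3>0, V: 11>4.
R5 strictly beats every other strategy against every opponent action, so it is strictly dominant.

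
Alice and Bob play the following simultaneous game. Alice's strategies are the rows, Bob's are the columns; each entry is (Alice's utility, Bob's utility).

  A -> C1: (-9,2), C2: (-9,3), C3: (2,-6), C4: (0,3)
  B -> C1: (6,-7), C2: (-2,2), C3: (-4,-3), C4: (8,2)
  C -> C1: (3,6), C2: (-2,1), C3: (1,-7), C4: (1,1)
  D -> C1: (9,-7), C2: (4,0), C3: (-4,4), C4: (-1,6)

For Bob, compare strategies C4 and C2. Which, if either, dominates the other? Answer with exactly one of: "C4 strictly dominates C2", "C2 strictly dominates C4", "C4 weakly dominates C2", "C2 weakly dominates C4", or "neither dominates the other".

Compare C4 to C2 across each opponent action: A: 3=3, B: 2=2, C: 1=1, D: 6>0.
C4 is at least as good everywhere and strictly better somewhere (tied only at A, B, C), so C4 weakly but not strictly dominates C2.

C4 weakly dominates C2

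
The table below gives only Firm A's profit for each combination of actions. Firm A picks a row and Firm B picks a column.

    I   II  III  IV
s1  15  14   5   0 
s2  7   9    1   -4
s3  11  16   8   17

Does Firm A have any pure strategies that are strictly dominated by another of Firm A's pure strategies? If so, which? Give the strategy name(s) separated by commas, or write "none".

s1: no other strategy beats it everywhere (s2 at I (15>7); s3 at I (15>11)).
s1 strictly dominates s2 — I: 15>7, II: 14>9, III: 5>1, IV: 0>-4.
Nothing dominates s3: s1 at II (16>14); s2 at I (11>7).

s2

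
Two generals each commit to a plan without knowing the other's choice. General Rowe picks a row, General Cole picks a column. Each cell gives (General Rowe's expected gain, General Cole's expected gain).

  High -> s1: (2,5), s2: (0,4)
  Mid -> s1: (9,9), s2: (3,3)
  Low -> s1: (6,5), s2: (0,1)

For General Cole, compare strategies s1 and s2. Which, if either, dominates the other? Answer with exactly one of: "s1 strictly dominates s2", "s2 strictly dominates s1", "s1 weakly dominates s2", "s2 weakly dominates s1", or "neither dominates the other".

Compare s1 to s2 across every action of General Rowe: High: 5>4, Mid: 9>3, Low: 5>1.
Every comparison favours s1, so s1 strictly dominates s2.

s1 strictly dominates s2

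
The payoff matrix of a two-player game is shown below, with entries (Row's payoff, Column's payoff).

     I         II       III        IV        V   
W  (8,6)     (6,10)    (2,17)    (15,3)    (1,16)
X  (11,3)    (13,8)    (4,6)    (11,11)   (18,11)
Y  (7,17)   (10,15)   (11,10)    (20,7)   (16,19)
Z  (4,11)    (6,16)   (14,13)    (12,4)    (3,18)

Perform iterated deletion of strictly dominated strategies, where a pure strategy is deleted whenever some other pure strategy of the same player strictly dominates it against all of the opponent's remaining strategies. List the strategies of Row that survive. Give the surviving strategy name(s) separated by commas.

X, Y

Column I is eliminated: V beats it against every remaining row (W: 16>6, X: 11>3, Y: 19>17, Z: 18>11).
For Row, Y strictly dominates W on the remaining columns (II: 10>6, III: 11>2, IV: 20>15, V: 16>1); eliminate W.
Column II is eliminated: V beats it against every remaining row (X: 11>8, Y: 19>15, Z: 18>16).
Column III is eliminated: V beats it against every remaining row (X: 11>6, Y: 19>10, Z: 18>13).
Row's strategy Z is strictly dominated by Y (IV: 20>12, V: 16>3) and is removed.
Among the remaining strategies, none is strictly dominated by another pure strategy of the same player, so the elimination stops.
Surviving strategies — Row: {X, Y}; Column: {IV, V}.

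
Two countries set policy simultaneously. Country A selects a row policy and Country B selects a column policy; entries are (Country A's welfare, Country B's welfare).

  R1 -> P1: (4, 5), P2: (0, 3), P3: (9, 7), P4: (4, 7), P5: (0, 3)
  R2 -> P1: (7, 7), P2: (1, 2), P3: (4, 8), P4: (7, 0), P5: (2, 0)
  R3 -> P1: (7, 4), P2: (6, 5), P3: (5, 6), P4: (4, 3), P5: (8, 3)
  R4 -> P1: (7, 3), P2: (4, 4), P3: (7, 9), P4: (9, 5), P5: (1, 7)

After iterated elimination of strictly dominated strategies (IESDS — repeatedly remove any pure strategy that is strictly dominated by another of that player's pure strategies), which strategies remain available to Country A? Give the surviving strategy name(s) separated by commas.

R1, R4

For Country B, P3 strictly dominates P1 on the remaining rows (R1: 7>5, R2: 8>7, R3: 6>4, R4: 9>3); eliminate P1.
For Country B, P3 strictly dominates P2 on the remaining rows (R1: 7>3, R2: 8>2, R3: 6>5, R4: 9>4); eliminate P2.
For Country B, P3 strictly dominates P5 on the remaining rows (R1: 7>3, R2: 8>0, R3: 6>3, R4: 9>7); eliminate P5.
Row R2 is eliminated: R4 beats it against every remaining column (P3: 7>4, P4: 9>7).
Country A's strategy R3 is strictly dominated by R4 (P3: 7>5, P4: 9>4) and is removed.
Among the remaining strategies, none is strictly dominated by another pure strategy of the same player, so the elimination stops.
Surviving strategies — Country A: {R1, R4}; Country B: {P3, P4}.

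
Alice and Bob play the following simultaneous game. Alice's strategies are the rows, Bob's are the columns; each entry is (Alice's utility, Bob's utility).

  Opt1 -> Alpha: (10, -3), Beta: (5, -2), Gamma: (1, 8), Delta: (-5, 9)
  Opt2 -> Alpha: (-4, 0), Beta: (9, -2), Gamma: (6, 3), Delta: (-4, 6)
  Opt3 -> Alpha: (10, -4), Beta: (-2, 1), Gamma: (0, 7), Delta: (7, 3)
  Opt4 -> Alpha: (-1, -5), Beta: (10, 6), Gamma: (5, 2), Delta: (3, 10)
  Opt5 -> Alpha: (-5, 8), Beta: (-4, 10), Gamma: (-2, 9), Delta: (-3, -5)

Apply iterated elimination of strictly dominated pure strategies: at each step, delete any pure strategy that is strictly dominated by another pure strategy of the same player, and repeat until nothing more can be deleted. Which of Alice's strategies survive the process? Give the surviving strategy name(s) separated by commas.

Opt2, Opt3, Opt4

For Alice, Opt3 strictly dominates Opt5 on the remaining columns (Alpha: 10>-5, Beta: -2>-4, Gamma: 0>-2, Delta: 7>-3); eliminate Opt5.
For Bob, Gamma strictly dominates Alpha on the remaining rows (Opt1: 8>-3, Opt2: 3>0, Opt3: 7>-4, Opt4: 2>-5); eliminate Alpha.
Row Opt1 is eliminated: Opt2 beats it against every remaining column (Beta: 9>5, Gamma: 6>1, Delta: -4>-5).
Bob's strategy Beta is strictly dominated by Delta (Opt2: 6>-2, Opt3: 3>1, Opt4: 10>6) and is removed.
Among the remaining strategies, none is strictly dominated by another pure strategy of the same player, so the elimination stops.
Surviving strategies — Alice: {Opt2, Opt3, Opt4}; Bob: {Gamma, Delta}.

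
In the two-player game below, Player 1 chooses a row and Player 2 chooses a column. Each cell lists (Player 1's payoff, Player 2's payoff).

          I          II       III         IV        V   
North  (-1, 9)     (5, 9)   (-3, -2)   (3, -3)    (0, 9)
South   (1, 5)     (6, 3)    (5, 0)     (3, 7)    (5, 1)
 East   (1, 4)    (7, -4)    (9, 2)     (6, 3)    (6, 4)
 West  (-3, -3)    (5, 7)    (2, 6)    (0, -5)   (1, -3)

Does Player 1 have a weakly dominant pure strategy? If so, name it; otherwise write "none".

East vs North: I: 1>-1, II: 7>5, III: 9>-3, IV: 6>3, V: 6>0.
East vs South: I: 1=1, II: 7>6, III: 9>5, IV: 6>3, V: 6>5.
East vs West: I: 1>-3, II: 7>5, III: 9>2, IV: 6>0, V: 6>1.
East is at least as good as every other strategy against every opponent action, so it is weakly dominant.

East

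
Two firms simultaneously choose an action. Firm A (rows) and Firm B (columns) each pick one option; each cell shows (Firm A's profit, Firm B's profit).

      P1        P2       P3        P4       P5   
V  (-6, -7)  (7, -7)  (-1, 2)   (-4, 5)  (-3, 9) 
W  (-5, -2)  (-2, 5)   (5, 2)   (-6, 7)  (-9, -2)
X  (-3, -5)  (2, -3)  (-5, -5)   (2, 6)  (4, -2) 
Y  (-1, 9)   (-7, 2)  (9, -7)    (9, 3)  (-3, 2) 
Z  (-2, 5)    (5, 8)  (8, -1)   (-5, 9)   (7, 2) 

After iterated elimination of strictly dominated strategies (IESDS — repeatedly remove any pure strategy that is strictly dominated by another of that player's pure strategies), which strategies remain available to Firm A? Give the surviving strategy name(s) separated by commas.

For Firm A, Z strictly dominates W on the remaining columns (P1: -2>-5, P2: 5>-2, P3: 8>5, P4: -5>-6, P5: 7>-9); eliminate W.
Firm B's strategy P2 is strictly dominated by P4 (V: 5>-7, X: 6>-3, Y: 3>2, Z: 9>8) and is removed.
Column P3 is eliminated: P4 beats it against every remaining row (V: 5>2, X: 6>-5, Y: 3>-7, Z: 9>-1).
Row V is eliminated: X beats it against every remaining column (P1: -3>-6, P4: 2>-4, P5: 4>-3).
Firm B's strategy P5 is strictly dominated by P4 (X: 6>-2, Y: 3>2, Z: 9>2) and is removed.
Row X is eliminated: Y beats it against every remaining column (P1: -1>-3, P4: 9>2).
Row Z is eliminated: Y beats it against every remaining column (P1: -1>-2, P4: 9>-5).
For Firm B, P1 strictly dominates P4 on the remaining rows (Y: 9>3); eliminate P4.
Among the remaining strategies, none is strictly dominated by another pure strategy of the same player, so the elimination stops.
Surviving strategies — Firm A: {Y}; Firm B: {P1}.

Y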